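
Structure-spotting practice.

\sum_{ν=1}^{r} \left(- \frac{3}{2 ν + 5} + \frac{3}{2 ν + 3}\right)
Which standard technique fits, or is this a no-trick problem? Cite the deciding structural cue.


Diagnosis: telescoping — consecutive terms evaluate one function at adjacent indices (\frac{3}{2 ν + 3} is its current value): one term's tail is the next term's head, so the chain collapses.


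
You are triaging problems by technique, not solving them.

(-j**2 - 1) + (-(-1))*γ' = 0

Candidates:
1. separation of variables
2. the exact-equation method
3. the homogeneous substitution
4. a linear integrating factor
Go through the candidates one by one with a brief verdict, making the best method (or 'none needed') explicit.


Best approach: no special technique — solved for the derivative, no γ appears — this is antidifferentiation in j wearing ODE clothing.
- separation of variables: separation is only trivially available — with the unknown absent from the slope this is a direct integration, not a separation problem.
- the exact-equation method: the unknown never enters the equation — exactness holds emptily, with nothing for the method to add.
- the homogeneous substitution: the slope is not a function of the ratio of the variables alone.
- a linear integrating factor — with the unknown absent the integrating factor is a formality; direct integration is the working structure.


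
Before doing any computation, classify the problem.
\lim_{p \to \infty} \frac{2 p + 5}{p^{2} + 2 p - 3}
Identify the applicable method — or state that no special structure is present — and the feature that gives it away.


Technique: dominant-term comparison — divide by the highest power of p present: lower-order terms vanish and the dominant ratio remains. l'Hôpital's at-infinity variant applies to the expression viewed as a single quotient; the leading-term comparison is the direct route.


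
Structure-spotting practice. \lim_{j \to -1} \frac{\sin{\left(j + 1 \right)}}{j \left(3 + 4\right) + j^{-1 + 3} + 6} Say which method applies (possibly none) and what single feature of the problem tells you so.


Diagnosis: l'Hôpital's rule (0/0) — the 0/0 form at -1 is the signature situation for l'Hôpital's rule. A first-order expansion at the point is an equally standard path; the rule packages it.


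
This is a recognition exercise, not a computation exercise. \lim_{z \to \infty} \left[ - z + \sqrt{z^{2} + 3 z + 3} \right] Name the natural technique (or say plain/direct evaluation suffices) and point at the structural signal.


Diagnosis: conjugate multiplication — this difference gives up after one conjugate multiplication — the radical structure cancels against its conjugate.


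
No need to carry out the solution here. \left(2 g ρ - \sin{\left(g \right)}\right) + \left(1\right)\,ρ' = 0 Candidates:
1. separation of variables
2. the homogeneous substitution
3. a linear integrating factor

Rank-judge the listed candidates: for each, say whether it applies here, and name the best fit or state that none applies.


Technique: a linear integrating factor — first power of ρ, nonzero forcing: the integrating-factor recipe applies verbatim with p = 2 g.
- separation of variables — no division isolates the independent variable from the unknown.
- the homogeneous substitution: the slope changes under joint rescaling, failing the degree-zero test.
- a linear integrating factor: a fit — the right tool for this form.


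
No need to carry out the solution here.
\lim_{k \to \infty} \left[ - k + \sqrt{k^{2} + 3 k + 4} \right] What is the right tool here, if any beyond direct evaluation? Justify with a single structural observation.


Best approach: conjugate multiplication — an infinity-minus-infinity difference with a surviving radical — multiply by the conjugate to cancel the divergence.


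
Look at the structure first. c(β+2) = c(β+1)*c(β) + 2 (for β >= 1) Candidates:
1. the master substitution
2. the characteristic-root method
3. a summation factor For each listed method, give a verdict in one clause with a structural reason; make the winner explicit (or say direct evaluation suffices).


Technique: no special technique — the update rule curves (it is not linear in the unknown sequence), so no superposition-based closed form attaches — iterate or study it directly.
- the master substitution — the recursion steps by a constant offset, so exponential reindexing is pointless.
- the characteristic-root method: the recursion is nonlinear in the sequence values, so no linear-modes ansatz applies.
- a summation factor — no summation factor applies — the rule is not linear in the sequence values.


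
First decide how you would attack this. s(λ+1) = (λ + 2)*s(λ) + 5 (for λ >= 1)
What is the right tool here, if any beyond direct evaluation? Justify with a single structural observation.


Method: a summation factor — an index-dependent multiplier λ + 2 rules out characteristic roots; a summation factor converts it to a pure difference.


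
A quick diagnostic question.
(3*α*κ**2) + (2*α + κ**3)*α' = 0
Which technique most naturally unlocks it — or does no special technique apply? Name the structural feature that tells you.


Diagnosis: the exact-equation method — the mixed-partials test passes for 3*α*κ**2 and 2*α + κ**3, so a potential function exists as presented.


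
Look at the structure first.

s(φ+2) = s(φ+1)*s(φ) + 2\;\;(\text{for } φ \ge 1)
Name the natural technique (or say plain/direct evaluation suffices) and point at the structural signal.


Technique: no special technique — the unknown enters the rule nonlinearly, not as a weighted sum — no linear method is even well-posed.


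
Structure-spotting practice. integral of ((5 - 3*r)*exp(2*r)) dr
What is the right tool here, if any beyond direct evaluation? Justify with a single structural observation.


Technique: integration by parts — a polynomial 5 - 3*r against the kernel exp(2*r) is the signature bounded-ladder case for integration by parts.


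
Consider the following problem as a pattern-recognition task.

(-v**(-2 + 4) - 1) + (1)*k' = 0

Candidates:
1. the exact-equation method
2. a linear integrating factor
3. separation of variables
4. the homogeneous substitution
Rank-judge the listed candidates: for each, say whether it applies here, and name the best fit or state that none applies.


Technique: no special technique — the slope is a function of v alone, so integrate both sides directly.
- the exact-equation method: the unknown never enters the equation — exactness holds emptily, with nothing for the method to add.
- a linear integrating factor: the linear template holds only trivially here (the unknown is absent, so the coefficient is zero) — the method is not the natural label.
- separation of variables: separation is only trivially available — with the unknown absent from the slope this is a direct integration, not a separation problem.
- the homogeneous substitution: solved for the derivative, the right side changes under joint scaling of the two variables.


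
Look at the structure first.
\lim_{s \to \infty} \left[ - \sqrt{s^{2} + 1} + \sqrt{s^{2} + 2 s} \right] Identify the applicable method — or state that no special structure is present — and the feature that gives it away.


Diagnosis: conjugate multiplication — the ∞ − ∞ radical form is the exact trigger for the conjugate maneuver.


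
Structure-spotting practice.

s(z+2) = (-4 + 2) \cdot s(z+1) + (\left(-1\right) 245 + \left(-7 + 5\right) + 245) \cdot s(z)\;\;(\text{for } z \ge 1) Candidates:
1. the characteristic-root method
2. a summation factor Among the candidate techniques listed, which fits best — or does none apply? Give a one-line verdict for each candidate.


Technique: the characteristic-root method — try a geometric ansatz r^z: constant coefficients turn the recurrence into one polynomial equation in r.
- the characteristic-root method: applicable, and directly so.
- a summation factor: a summation factor telescopes one-step recursions; this one carries higher-order memory.


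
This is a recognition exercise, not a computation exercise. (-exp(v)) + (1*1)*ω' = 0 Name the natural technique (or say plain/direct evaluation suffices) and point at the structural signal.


Method: no special technique — with ω absent the equation is not coupled at all: direct integration in v.


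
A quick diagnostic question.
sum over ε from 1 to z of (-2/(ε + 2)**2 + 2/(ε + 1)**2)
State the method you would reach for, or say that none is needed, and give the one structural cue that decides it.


Diagnosis: telescoping — consecutive terms evaluate one function at adjacent indices (2/(ε + 1)**2 is its current value): one term's tail is the next term's head, so the chain collapses.


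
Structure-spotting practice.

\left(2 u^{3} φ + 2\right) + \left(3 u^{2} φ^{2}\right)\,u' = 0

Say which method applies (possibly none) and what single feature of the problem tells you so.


Method: the exact-equation method — d/du of 2 u^{3} φ + 2 equals d/dφ of 3 u^{2} φ^{2}: the form is a total differential of one potential — integrate it exactly.


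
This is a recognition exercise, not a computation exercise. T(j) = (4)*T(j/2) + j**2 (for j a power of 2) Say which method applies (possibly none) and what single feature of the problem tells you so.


Verdict: the master substitution — index division is the fingerprint: j/2 in the recursive call means substitute j = 2^m.


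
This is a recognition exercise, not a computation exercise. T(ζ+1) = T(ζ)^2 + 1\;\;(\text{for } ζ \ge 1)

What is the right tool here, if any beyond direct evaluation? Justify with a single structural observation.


Best approach: no special technique — each new value is a nonlinear function of earlier ones — scaling arguments and superposition both fail.


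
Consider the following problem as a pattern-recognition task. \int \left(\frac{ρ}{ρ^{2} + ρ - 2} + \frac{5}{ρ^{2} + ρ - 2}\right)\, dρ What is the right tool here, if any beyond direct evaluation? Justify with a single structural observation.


Diagnosis: partial fractions — once ρ^{2} + ρ - 2 is factored, each root contributes a simple-fraction term; integrate them one at a time.


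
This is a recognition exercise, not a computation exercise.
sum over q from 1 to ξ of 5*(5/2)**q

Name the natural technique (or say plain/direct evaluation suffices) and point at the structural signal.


Diagnosis: the geometric series formula — term-over-term division gives 5/2 every time — index-free ratio, geometric sum formula applies.


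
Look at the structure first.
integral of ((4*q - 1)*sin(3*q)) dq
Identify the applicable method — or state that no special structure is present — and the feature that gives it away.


Method: integration by parts — a polynomial factor 4*q - 1 multiplies sin(3*q); differentiating 4*q - 1 lowers its degree while sin(3*q) integrates cleanly, so parts wins.


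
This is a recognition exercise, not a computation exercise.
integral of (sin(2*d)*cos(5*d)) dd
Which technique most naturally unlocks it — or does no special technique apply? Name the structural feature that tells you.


Technique: a trigonometric identity — cross-frequency products like sin(2*d)*cos(5*d) are the textbook product-to-sum case — the identity converts them to directly integrable sinusoids.


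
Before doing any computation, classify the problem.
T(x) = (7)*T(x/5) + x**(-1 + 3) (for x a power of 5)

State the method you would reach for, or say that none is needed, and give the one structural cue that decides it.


Method: the master substitution — treat m = log base 5 of x as the new clock: one recursion step advances m by one while x scales by 5.


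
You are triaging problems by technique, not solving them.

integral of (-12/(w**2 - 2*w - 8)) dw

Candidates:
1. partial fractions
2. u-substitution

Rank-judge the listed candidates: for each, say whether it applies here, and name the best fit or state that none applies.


Best approach: partial fractions — the denominator w**2 - 2*w - 8 factors, so the quotient decomposes into elementary partial fractions term by term.
- partial fractions — applicable, and directly so.
- u-substitution — no subexpression of the integrand serves as a whole-integral substitution inner — individual terms may offer their own, but none carries its derivative as a factor of the full integrand; a working change of variable would have to be constructed from outside the expression.


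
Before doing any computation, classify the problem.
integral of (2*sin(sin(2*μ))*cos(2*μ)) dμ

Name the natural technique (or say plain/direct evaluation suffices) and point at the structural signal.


Best approach: u-substitution — the only nontrivial dependence routes through sin(2*μ), whose derivative supplies the leftover factor up to a constant multiple — u = sin(2*μ) flattens it.


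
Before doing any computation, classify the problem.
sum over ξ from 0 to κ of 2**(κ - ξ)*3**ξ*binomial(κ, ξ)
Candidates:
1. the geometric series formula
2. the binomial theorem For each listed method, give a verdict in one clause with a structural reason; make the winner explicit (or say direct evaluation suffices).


Technique: the binomial theorem — binomial(κ, ξ) weighting matched powers of 3 and 2 is the expanded form of (3 + 2)^κ — fold it back up.
- the geometric series formula — dividing successive terms gives an index-dependent quantity, not a constant.
- the binomial theorem: a fit — the right tool for this form.


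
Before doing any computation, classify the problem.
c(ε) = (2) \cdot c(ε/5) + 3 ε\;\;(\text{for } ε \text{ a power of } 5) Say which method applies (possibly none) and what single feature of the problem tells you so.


Method: the master substitution — the argument contracts 5-fold per step: reindex ε exponentially and solve the linear recurrence in the new index.


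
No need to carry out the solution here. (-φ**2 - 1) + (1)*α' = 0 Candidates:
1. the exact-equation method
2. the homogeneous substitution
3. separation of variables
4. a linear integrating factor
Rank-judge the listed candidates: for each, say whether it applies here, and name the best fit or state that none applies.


Best approach: no special technique — the slope is a function of φ alone, so integrate both sides directly.
- the exact-equation method — the unknown never enters the equation — exactness holds emptily, with nothing for the method to add.
- the homogeneous substitution — the slope is not a function of the ratio of the variables alone.
- separation of variables: any separation here is vacuous (nothing depends on the unknown); direct integration is the honest label.
- a linear integrating factor: the linear template holds only trivially here (the unknown is absent, so the coefficient is zero) — the method is not the natural label.


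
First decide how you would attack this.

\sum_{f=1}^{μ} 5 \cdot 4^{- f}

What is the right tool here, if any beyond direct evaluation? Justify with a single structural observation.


Technique: the geometric series formula — consecutive terms stand in a fixed index-free ratio — the geometric sum formula closes it.


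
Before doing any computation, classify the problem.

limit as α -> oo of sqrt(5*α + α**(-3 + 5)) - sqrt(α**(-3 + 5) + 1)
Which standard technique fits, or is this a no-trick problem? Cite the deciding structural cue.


Method: conjugate multiplication — turning the difference into a conjugate-rationalized ratio makes the limit readable.


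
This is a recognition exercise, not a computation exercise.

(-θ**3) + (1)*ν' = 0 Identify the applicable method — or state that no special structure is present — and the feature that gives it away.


Diagnosis: no special technique — solved for the derivative, ν never appears on the right — this is a direct integration in θ, not a differential-equations problem at heart.


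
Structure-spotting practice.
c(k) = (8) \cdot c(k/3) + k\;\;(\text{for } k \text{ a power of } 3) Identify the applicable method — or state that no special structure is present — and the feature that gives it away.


Best approach: the master substitution — the argument shrinks by the factor 3, so measure the index on a logarithmic scale and the recursion becomes a shift.


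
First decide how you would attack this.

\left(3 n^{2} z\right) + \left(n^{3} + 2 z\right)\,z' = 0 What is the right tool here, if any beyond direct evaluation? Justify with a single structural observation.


Best approach: the exact-equation method — equality of cross partials is the green light — assemble the potential function term by term.


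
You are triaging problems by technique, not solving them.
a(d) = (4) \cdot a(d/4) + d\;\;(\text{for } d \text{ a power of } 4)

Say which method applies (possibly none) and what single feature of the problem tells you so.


Verdict: the master substitution — the argument shrinks by the factor 4, so measure the index on a logarithmic scale and the recursion becomes a shift.


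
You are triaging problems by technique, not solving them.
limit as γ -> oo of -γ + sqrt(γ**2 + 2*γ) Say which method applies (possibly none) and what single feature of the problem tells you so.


Verdict: conjugate multiplication — this difference gives up after one conjugate multiplication — the radical structure cancels against its conjugate.


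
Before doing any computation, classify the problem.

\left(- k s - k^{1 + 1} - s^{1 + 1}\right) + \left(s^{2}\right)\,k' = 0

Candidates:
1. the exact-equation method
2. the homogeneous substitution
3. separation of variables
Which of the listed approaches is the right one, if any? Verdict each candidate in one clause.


Technique: the homogeneous substitution — the slope's numerator and denominator have matching total degree, so it depends only on k/s and the ratio substitution collapses it.
- the exact-equation method: the mixed-partials test fails on this split — it is not an exact differential as presented.
- the homogeneous substitution — a fit — the right tool for this form.
- separation of variables — no algebra isolates the independent variable on one side and the unknown on the other.


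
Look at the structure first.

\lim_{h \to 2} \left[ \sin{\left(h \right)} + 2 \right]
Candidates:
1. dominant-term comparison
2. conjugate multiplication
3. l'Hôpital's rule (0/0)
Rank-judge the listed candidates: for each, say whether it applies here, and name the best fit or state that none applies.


Verdict: no special technique — no vanishing denominator and no indeterminate clash at the point — evaluation is immediate.
- dominant-term comparison: leading-power comparison does not apply to this form.
- conjugate multiplication — there is no infinity-minus-infinity radical difference to rationalize.
- l'Hôpital's rule (0/0): substituting the point produces a determinate value, not a 0 over 0 clash.


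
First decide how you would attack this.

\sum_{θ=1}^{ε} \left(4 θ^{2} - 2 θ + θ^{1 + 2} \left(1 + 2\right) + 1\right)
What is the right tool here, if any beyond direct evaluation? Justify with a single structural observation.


Technique: no special technique — no ratio, no shift structure, no binomial pattern: sum the constant-multiple powers of θ with known formulas.


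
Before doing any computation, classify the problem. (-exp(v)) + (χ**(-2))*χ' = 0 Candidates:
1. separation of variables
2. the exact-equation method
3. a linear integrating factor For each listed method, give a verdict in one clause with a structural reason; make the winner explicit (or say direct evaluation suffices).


Verdict: separation of variables — all dependence on the two variables factors apart, the defining separable shape.
- separation of variables — a fit — the right tool for this form.
- the exact-equation method: with no real cross-dependence between the variables, the exact-equation machinery is a detour rather than the natural reading.
- a linear integrating factor: a nonlinear term in the unknown puts this outside the integrating-factor template.


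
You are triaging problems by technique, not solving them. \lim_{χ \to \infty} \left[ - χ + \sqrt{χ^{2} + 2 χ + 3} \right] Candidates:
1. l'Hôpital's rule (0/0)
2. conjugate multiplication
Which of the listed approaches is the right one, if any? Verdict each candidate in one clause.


Best approach: conjugate multiplication — divergence minus divergence hides a finite answer — expose it by pairing \sqrt{χ^{2} + 2 χ + 3} - χ with its conjugate.
- l'Hôpital's rule (0/0) — the expression is a difference driving to ∞ − ∞, not a 0/0 quotient — there is no ratio for the rule to differentiate.
- conjugate multiplication — yes — fits the structure here.


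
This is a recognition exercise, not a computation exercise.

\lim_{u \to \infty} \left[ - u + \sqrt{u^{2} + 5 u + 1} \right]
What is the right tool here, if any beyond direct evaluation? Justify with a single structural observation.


Diagnosis: conjugate multiplication — the difference \sqrt{u^{2} + 5 u + 1} - u is an ∞ − ∞ stalemate; its conjugate partner breaks the tie.


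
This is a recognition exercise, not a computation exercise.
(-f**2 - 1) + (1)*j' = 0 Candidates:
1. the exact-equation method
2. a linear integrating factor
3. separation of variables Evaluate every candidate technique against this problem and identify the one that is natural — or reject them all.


Technique: no special technique — the slope is a pure function of f; integrate both sides and be done.
- the exact-equation method: with the unknown absent from both coefficients, the cross-partial test holds emptily — nothing for the exact method to work on.
- a linear integrating factor: with the unknown absent the integrating factor is a formality; direct integration is the working structure.
- separation of variables: with no unknown in the slope, separating variables is a formality — the equation integrates directly.


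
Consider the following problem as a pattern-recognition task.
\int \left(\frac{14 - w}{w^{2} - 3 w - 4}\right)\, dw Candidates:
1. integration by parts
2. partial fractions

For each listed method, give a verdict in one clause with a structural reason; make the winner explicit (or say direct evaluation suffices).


Best approach: partial fractions — a proper rational integrand whose denominator splits into simpler factors — decompose into partial fractions first.
- integration by parts: the integrand does not split as a nonconstant polynomial times an exp, sine, cosine of a linear argument, or logarithm — no polynomial-kernel parts product to differentiate one side of.
- partial fractions: yes — fits the structure here.


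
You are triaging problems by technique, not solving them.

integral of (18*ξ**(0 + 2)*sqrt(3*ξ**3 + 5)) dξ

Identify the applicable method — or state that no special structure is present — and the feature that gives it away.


Diagnosis: u-substitution — the only nontrivial dependence routes through 3*ξ**3 + 5, whose derivative supplies the leftover factor up to a constant multiple — u = 3*ξ**3 + 5 flattens it.


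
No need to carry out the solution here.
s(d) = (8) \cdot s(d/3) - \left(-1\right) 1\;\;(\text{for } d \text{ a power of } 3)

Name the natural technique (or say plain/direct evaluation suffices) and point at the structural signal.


Technique: the master substitution — the argument contracts 3-fold per step: reindex d exponentially and solve the linear recurrence in the new index.


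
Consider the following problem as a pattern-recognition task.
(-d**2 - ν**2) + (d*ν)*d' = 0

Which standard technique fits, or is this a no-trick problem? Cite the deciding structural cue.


Technique: the homogeneous substitution — the slope is degree-zero homogeneous: the ratio substitution v = d/ν collapses it. Rearranged, this also fits the Bernoulli template directly; the homogeneous substitution reads the structure without the rearrangement.


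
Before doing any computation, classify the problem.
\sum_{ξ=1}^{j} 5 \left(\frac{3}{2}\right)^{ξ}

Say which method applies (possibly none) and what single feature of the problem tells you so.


Method: the geometric series formula — the ratio of consecutive terms is the constant \frac{3}{2}, independent of the index — a geometric sum.


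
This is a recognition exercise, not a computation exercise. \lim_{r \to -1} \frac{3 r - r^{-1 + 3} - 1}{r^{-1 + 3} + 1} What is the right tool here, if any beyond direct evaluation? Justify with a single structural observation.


Best approach: no special technique — the function is continuous at -1; evaluation is itself the limit, no machinery required.


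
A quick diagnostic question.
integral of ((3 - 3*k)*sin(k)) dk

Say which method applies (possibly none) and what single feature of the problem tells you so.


Technique: integration by parts — a polynomial 3 - 3*k against the kernel sin(k) is the signature bounded-ladder case for integration by parts.


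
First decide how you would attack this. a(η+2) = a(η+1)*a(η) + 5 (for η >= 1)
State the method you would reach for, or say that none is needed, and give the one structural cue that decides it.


Technique: no special technique — the update rule curves (it is not linear in the unknown sequence), so no superposition-based closed form attaches — iterate or study it directly.


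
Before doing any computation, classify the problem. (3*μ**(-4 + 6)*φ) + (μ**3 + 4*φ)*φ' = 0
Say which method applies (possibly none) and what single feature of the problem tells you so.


Verdict: the exact-equation method — take the mixed partials of 3*μ**(-4 + 6)*φ and μ**3 + 4*φ: they are equal, which certifies an exact differential.


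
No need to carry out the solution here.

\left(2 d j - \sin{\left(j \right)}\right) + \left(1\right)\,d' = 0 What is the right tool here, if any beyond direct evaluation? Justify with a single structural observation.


Best approach: a linear integrating factor — the unknown enters only to the first power against a nonzero forcing term — the integrating-factor template applies directly.


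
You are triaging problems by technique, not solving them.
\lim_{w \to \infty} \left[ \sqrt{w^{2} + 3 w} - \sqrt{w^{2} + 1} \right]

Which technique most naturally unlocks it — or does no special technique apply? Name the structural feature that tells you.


Verdict: conjugate multiplication — divergence minus divergence hides a finite answer — expose it by pairing \sqrt{w^{2} + 3 w} - \sqrt{w^{2} + 1} with its conjugate.


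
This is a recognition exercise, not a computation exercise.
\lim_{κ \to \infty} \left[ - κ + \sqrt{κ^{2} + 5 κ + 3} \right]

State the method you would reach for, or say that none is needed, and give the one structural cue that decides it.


Diagnosis: conjugate multiplication — divergence minus divergence hides a finite answer — expose it by pairing \sqrt{κ^{2} + 5 κ + 3} - κ with its conjugate.


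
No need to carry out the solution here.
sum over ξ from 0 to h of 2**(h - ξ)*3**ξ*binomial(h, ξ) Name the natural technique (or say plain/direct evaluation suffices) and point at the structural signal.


Method: the binomial theorem — binomial coefficients against complementary powers of 3 and 2: recognize the binomial expansion and resum.


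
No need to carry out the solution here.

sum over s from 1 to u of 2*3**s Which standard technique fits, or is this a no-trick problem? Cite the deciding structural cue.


Best approach: the geometric series formula — the ratio of consecutive terms is the constant 3, independent of the index — a geometric sum.


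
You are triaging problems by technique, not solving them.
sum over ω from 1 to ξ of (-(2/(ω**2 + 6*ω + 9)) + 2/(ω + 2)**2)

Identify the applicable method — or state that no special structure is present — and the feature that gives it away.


Method: telescoping — the summand is 2/(ω + 2)**2 minus the same expression shifted by one, so consecutive terms cancel in pairs.


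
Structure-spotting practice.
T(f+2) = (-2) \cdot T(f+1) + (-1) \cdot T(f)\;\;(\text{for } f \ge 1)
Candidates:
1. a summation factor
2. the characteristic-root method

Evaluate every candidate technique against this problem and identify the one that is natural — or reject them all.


Diagnosis: the characteristic-root method — try a geometric ansatz r^f: constant coefficients turn the recurrence into one polynomial equation in r.
- a summation factor: the recurrence reaches back more than one step, outside the first-order family a summation factor normalizes.
- the characteristic-root method — applicable, and directly so.


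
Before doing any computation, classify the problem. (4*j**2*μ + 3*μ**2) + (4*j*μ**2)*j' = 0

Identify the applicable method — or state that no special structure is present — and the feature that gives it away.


Technique: the exact-equation method — 4*j**2*μ + 3*μ**2 and 4*j*μ**2 pass the exactness check on the nose, so no integrating factor in μ or j is needed at all.


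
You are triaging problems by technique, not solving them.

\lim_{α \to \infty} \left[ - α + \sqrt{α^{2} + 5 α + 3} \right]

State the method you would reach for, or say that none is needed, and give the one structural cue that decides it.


Verdict: conjugate multiplication — infinity minus infinity with a radical in play — multiply by the conjugate so the divergences of \sqrt{α^{2} + 5 α + 3} and α annihilate.


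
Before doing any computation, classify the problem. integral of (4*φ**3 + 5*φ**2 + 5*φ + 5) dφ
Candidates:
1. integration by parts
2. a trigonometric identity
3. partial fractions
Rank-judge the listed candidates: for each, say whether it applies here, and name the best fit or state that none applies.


Technique: no special technique — nothing composite, nothing rational, nothing trigonometric — each constant-multiple power of φ integrates by the power rule alone.
- integration by parts: splitting off a factor buys nothing — the integrand integrates directly without parts.
- a trigonometric identity — there is no trigonometric structure at all — the integrand carries no sine or cosine to rewrite.
- partial fractions — there is no rational-function structure to decompose.


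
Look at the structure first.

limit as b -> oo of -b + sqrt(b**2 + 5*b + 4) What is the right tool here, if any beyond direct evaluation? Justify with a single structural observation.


Diagnosis: conjugate multiplication — two divergent pieces with a minus sign between them and a radical in the mix: rationalize sqrt(b**2 + 5*b + 4) - b before any limit law applies.


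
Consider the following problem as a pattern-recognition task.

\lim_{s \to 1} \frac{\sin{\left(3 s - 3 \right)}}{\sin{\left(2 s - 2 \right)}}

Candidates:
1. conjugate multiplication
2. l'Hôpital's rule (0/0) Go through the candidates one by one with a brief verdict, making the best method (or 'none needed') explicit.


Best approach: l'Hôpital's rule (0/0) — the 0/0 form at 1 is the signature situation for l'Hôpital's rule. Expanding numerator and denominator to first order gives the same value — the rule automates exactly that.
- conjugate multiplication — the conjugate move applies to radical differences, which this is not.
- l'Hôpital's rule (0/0): a fit — the right tool for this form.


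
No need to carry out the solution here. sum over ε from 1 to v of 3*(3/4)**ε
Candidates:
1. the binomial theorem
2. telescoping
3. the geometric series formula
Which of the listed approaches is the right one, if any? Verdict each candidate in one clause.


Verdict: the geometric series formula — term-over-term division gives 3/4 every time — index-free ratio, geometric sum formula applies.
- the binomial theorem: there is no sum-raised-to-a-power identity hiding in these terms.
- telescoping: computed from the summand as displayed, the partial sums build up without the pairwise collapse telescoping exploits.
- the geometric series formula: yes, a natural case for it.


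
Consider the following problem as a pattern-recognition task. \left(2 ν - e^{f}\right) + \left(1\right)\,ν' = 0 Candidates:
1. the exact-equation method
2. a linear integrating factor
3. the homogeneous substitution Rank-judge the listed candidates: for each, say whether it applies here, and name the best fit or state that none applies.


Method: a linear integrating factor — linear in the unknown with genuine forcing: multiply through by the exponential of the integrated coefficient and the left side closes into one derivative.
- the exact-equation method — exactness fails on the nose — the mixed partials do not match.
- a linear integrating factor: applies; the problem has the shape this method handles.
- the homogeneous substitution: solved for the derivative, the right side changes under joint scaling of the two variables.


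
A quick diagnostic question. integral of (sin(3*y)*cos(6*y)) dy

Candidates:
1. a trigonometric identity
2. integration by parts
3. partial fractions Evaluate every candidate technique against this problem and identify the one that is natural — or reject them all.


Verdict: a trigonometric identity — distinct frequencies under one product (sin(3*y)*cos(6*y)): the product-to-sum identity is the systematic route to an integrable form.
- a trigonometric identity: yes — fits the structure here.
- integration by parts: not the natural route: no polynomial-kernel product appears — a recursive parts reduction of the trigonometric product exists, but the identity rewrite is direct.
- partial fractions: there is no rational-function structure to decompose.


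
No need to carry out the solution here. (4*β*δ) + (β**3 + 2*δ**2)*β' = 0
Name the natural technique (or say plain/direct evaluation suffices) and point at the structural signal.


Method: the exact-equation method — the cross partial derivatives of 4*β*δ and β**3 + 2*δ**2 agree, so the left side is the total differential of one potential in δ and β.


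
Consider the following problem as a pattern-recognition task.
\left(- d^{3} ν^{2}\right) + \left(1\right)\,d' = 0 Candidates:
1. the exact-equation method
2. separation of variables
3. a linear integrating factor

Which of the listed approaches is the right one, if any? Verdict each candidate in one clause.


Method: separation of variables — solved for the derivative, the right side factors as ν^{2} times d^{3} — all ν-dependence separates from all d-dependence.
- the exact-equation method: the mixed-partials test fails on this split — it is not an exact differential as presented.
- separation of variables — yes, a natural case for it.
- a linear integrating factor — the unknown enters nonlinearly (through a power, a denominator, or a transcendental function), which the linear integrating-factor recipe cannot absorb as-is — any repair would come from a preliminary substitution, not the factor.


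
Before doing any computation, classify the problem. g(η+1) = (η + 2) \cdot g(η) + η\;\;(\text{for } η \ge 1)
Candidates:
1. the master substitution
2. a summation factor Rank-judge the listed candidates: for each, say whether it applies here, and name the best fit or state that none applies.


Technique: a summation factor — the coefficient η + 2 drifts with the index, so no fixed root exists; normalizing by the cumulative product telescopes it.
- the master substitution: this is shift-type recursion, outside the divide-and-conquer template.
- a summation factor — applies; the problem has the shape this method handles.


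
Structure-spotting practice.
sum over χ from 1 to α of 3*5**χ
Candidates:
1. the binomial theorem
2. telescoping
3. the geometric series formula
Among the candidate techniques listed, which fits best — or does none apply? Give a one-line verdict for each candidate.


Diagnosis: the geometric series formula — term-over-term division gives 5 every time — index-free ratio, geometric sum formula applies.
- the binomial theorem: the summand does not match any term pattern of an expanded binomial power.
- telescoping — computed from the summand as displayed, the partial sums build up without the pairwise collapse telescoping exploits.
- the geometric series formula — yes, a natural case for it.


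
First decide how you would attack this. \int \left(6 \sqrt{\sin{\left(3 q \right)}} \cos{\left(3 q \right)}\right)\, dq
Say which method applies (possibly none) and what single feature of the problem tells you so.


Verdict: u-substitution — read it as f(\sin{\left(3 q \right)}) times a constant multiple of d(\sin{\left(3 q \right)}): one substitution, u = \sin{\left(3 q \right)}, finishes it.


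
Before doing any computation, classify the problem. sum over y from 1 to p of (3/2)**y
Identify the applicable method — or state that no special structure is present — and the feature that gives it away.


Method: the geometric series formula — consecutive terms stand in a fixed index-free ratio — the geometric sum formula closes it.


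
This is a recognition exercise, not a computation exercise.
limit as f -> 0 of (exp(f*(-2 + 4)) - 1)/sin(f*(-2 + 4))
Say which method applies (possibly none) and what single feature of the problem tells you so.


Best approach: l'Hôpital's rule (0/0) — numerator and denominator both vanish at 0 — a genuine 0/0 form, which is exactly when l'Hôpital applies. A first-order expansion at the point is an equally standard path; the rule packages it.


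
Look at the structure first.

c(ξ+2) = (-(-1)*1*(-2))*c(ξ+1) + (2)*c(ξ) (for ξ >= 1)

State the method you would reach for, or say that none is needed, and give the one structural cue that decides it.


Best approach: the characteristic-root method — because shifting ξ leaves the equation's coefficients unchanged, exponential trials reduce it to algebra.


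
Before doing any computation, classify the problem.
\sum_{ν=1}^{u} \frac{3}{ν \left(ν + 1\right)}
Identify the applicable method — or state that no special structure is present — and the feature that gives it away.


Method: telescoping — the summand \frac{3}{ν \left(ν + 1\right)} decomposes into fractions whose poles differ by an integer shift — the series collapses.


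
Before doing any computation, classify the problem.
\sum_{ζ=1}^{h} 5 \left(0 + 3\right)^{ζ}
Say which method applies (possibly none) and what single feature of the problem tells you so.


Verdict: the geometric series formula — each term is 3 times the previous one, so the geometric-series formula applies directly.


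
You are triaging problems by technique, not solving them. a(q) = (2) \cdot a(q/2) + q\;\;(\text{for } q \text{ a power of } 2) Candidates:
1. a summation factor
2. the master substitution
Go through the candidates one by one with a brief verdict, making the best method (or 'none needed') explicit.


Method: the master substitution — the argument contracts 2-fold per step: reindex q exponentially and solve the linear recurrence in the new index.
- a summation factor — a divided-index call is outside the fixed-shift first-order family a summation factor normalizes.
- the master substitution: applies; the problem has the shape this method handles.


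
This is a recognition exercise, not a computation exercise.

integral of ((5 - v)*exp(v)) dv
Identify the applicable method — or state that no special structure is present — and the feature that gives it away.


Technique: integration by parts — a polynomial 5 - v against the kernel exp(v) is the signature bounded-ladder case for integration by parts.
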